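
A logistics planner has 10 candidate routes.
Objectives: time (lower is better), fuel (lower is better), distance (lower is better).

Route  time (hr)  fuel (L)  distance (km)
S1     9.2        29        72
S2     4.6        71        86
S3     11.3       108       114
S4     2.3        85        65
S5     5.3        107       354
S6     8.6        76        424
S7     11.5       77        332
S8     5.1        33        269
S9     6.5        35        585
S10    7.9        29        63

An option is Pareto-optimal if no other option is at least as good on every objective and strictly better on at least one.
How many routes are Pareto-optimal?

4

S1: dominated by S10 (time 7.9≤9.2, fuel 29≤29, distance 63≤72).
S2: not dominated.
S3: dominated by S1 (time 9.2≤11.3, fuel 29≤108, distance 72≤114).
S4: not dominated (best time).
S5: dominated by S2 (time 4.6≤5.3, fuel 71≤107, distance 86≤354).
S6: dominated by S2 (time 4.6≤8.6, fuel 71≤76, distance 86≤424).
S7: dominated by S1 (time 9.2≤11.5, fuel 29≤77, distance 72≤332).
S8: not dominated.
S9: dominated by S8 (time 5.1≤6.5, fuel 33≤35, distance 269≤585).
S10: not dominated (best distance).
Pareto-optimal: S2, S4, S8, S10 → 4.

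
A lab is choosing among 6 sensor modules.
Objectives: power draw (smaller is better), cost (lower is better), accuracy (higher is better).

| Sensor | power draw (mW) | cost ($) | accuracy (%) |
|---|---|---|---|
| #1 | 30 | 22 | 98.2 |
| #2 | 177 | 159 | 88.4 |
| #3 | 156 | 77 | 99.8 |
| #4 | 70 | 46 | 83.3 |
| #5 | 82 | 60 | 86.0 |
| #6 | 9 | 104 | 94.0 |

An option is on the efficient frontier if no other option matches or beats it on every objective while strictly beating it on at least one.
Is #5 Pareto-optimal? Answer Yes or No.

#1 vs #5: power draw 30≤82, cost 22≤60, accuracy 98.2≥86.0 — #1 is at least as good on every objective and strictly better on at least one, so #1 dominates #5.

No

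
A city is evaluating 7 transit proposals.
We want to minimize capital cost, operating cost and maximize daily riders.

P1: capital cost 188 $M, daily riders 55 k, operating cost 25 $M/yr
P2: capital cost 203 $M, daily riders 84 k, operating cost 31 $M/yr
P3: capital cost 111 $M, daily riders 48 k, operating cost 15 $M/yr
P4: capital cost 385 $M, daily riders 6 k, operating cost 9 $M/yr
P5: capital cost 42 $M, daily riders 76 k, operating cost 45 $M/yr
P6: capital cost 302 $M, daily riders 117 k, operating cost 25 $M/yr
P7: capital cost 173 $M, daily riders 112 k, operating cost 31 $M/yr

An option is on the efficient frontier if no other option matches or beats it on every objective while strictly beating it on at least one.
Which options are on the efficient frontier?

P1, P3, P4, P5, P6, P7

P1: not dominated.
P2: dominated by P7 (capital cost 173≤203, daily riders 112≥84, operating cost 31≤31).
P3: not dominated.
P4: not dominated (best operating cost).
P5: not dominated (best capital cost).
P6: not dominated (best daily riders).
P7: not dominated.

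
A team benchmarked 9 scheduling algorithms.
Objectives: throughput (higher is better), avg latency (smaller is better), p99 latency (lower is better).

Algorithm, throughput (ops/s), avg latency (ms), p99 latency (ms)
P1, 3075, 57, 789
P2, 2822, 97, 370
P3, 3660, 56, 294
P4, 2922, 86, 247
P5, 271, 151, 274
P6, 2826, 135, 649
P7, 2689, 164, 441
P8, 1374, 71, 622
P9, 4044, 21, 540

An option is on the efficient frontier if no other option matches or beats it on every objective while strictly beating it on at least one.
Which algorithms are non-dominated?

P1: dominated by P3 (throughput 3660≥3075, avg latency 56≤57, p99 latency 294≤789).
P2: dominated by P3 (throughput 3660≥2822, avg latency 56≤97, p99 latency 294≤370).
P3: not dominated.
P4: not dominated (best p99 latency).
P5: dominated by P4 (throughput 2922≥271, avg latency 86≤151, p99 latency 247≤274).
P6: dominated by P3 (throughput 3660≥2826, avg latency 56≤135, p99 latency 294≤649).
P7: dominated by P2 (throughput 2822≥2689, avg latency 97≤164, p99 latency 370≤441).
P8: dominated by P3 (throughput 3660≥1374, avg latency 56≤71, p99 latency 294≤622).
P9: not dominated (best throughput).

P3, P4, P9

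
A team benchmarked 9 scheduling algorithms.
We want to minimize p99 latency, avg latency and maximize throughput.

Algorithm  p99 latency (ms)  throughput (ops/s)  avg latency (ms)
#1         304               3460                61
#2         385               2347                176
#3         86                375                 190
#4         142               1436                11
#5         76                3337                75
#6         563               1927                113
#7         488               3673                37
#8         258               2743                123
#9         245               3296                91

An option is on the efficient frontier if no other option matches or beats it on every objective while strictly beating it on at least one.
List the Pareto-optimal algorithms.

#1, #4, #5, #7

#1: not dominated.
#2: dominated by #1 (p99 latency 304≤385, throughput 3460≥2347, avg latency 61≤176).
#3: dominated by #5 (p99 latency 76≤86, throughput 3337≥375, avg latency 75≤190).
#4: not dominated (best avg latency).
#5: not dominated (best p99 latency).
#6: dominated by #1 (p99 latency 304≤563, throughput 3460≥1927, avg latency 61≤113).
#7: not dominated (best throughput).
#8: dominated by #5 (p99 latency 76≤258, throughput 3337≥2743, avg latency 75≤123).
#9: dominated by #5 (p99 latency 76≤245, throughput 3337≥3296, avg latency 75≤91).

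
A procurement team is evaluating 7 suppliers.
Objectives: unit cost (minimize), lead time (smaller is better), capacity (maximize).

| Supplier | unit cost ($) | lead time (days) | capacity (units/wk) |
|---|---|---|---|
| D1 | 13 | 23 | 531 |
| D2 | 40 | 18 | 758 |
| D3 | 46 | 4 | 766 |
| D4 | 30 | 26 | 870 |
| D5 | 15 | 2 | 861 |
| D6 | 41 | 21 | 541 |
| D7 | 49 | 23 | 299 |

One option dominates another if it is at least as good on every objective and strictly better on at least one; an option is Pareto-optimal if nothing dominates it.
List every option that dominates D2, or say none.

D5: unit cost 15≤40, lead time 2≤18, capacity 861≥758 — dominates D2.
Others (D1, D3, D4, D6, D7) are each worse than D2 on at least one objective.

D5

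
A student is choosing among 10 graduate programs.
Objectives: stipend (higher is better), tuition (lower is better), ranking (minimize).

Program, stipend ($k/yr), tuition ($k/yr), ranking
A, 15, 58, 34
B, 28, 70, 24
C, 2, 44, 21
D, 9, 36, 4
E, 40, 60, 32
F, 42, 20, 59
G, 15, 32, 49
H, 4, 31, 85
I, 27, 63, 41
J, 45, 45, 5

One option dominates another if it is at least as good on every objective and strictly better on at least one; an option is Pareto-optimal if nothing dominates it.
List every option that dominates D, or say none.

A: worse on tuition (58 vs 36).
B: worse on tuition (70 vs 36).
C: worse on stipend (2 vs 9).
E: worse on tuition (60 vs 36).
F: worse on ranking (59 vs 4).
G: worse on ranking (49 vs 4).
H: worse on stipend (4 vs 9).
I: worse on tuition (63 vs 36).
J: worse on tuition (45 vs 36).
No option dominates D.

none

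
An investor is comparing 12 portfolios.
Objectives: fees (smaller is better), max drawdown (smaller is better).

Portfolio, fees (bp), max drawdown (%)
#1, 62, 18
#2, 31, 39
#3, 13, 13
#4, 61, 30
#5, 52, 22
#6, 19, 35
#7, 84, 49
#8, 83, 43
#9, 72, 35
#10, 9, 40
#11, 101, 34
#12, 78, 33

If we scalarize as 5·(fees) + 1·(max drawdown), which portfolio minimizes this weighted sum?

#3

#1: 5·62 + 1·18 = 328
#2: 5·31 + 1·39 = 194
#3: 5·13 + 1·13 = 78
#4: 5·61 + 1·30 = 335
#5: 5·52 + 1·22 = 282
#6: 5·19 + 1·35 = 130
#7: 5·84 + 1·49 = 469
#8: 5·83 + 1·43 = 458
#9: 5·72 + 1·35 = 395
#10: 5·9 + 1·40 = 85
#11: 5·101 + 1·34 = 539
#12: 5·78 + 1·33 = 423
Lowest: #3 at 78.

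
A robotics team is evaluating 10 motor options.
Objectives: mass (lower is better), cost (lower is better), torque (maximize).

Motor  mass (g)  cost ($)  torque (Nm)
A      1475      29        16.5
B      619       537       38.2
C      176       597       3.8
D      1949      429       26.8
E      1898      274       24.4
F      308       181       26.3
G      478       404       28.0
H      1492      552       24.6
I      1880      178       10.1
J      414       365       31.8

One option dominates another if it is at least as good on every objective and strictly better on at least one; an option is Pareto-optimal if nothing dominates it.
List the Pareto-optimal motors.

A, B, C, F, J

A: not dominated (best cost).
B: not dominated (best torque).
C: not dominated (best mass).
D: dominated by G (mass 478≤1949, cost 404≤429, torque 28.0≥26.8).
E: dominated by F (mass 308≤1898, cost 181≤274, torque 26.3≥24.4).
F: not dominated.
G: dominated by J (mass 414≤478, cost 365≤404, torque 31.8≥28.0).
H: dominated by B (mass 619≤1492, cost 537≤552, torque 38.2≥24.6).
I: dominated by A (mass 1475≤1880, cost 29≤178, torque 16.5≥10.1).
J: not dominated.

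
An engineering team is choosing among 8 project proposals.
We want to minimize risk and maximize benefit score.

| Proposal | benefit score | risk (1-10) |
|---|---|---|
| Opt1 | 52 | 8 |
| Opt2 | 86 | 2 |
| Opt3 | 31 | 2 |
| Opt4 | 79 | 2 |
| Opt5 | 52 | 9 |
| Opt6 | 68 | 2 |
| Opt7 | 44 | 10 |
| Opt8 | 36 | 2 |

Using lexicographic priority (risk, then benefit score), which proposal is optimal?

First minimize risk: best is 2, kept {Opt2, Opt3, Opt4, Opt6, Opt8}.
Then maximize benefit score: best is 86, kept {Opt2}.

Opt2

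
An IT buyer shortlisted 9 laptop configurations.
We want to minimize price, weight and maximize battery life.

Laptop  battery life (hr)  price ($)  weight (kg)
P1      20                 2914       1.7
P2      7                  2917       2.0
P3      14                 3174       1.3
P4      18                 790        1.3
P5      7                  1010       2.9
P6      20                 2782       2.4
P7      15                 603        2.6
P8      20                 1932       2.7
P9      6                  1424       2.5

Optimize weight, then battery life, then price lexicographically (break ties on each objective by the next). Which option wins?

P4

First minimize weight: best is 1.3, kept {P3, P4}.
Then maximize battery life: best is 18, kept {P4}.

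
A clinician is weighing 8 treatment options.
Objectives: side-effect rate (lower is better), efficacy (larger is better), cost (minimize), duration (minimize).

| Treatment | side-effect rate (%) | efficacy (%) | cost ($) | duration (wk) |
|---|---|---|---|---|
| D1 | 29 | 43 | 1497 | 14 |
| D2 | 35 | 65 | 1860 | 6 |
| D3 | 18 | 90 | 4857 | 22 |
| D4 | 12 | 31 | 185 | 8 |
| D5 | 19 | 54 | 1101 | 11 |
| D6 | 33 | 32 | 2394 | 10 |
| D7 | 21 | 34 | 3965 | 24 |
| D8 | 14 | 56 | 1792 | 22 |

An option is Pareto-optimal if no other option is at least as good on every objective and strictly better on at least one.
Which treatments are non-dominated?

D1: dominated by D5 (side-effect rate 19≤29, efficacy 54≥43, cost 1101≤1497, duration 11≤14).
D2: not dominated (best duration).
D3: not dominated (best efficacy).
D4: not dominated (best side-effect rate).
D5: not dominated.
D6: not dominated.
D7: dominated by D5 (side-effect rate 19≤21, efficacy 54≥34, cost 1101≤3965, duration 11≤24).
D8: not dominated.

D2, D3, D4, D5, D6, D8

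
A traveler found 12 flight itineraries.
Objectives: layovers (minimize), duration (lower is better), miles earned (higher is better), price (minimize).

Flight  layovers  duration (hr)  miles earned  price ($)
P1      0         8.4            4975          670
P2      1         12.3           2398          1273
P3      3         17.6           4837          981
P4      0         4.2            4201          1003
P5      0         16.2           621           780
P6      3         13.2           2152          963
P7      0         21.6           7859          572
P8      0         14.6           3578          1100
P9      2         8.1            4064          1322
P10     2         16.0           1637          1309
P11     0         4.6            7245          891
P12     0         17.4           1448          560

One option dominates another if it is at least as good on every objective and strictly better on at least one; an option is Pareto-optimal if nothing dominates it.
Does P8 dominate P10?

Yes

P8 vs P10: layovers 0≤2, duration 14.6≤16.0, miles earned 3578≥1637, price 1100≤1309 — P8 is at least as good on every objective with at least one strict improvement.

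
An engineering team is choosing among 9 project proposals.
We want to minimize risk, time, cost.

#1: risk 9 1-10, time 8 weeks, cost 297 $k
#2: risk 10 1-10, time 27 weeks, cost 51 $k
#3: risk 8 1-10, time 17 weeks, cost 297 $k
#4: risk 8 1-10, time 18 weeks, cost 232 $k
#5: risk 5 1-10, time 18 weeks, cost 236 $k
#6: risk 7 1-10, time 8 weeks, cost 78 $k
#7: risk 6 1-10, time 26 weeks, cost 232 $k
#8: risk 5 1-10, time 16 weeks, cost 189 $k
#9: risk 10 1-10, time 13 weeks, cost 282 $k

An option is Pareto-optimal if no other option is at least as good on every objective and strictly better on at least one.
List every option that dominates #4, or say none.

#6, #8

#6: risk 7≤8, time 8≤18, cost 78≤232 — dominates #4.
#8: risk 5≤8, time 16≤18, cost 189≤232 — dominates #4.
Others (#1, #2, #3, #5, #7, #9) are each worse than #4 on at least one objective.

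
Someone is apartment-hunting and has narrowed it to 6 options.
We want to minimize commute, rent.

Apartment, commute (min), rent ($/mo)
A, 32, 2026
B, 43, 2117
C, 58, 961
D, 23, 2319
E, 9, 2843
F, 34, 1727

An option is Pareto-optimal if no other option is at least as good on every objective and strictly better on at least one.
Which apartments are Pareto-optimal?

A, C, D, E, F

A: not dominated.
B: dominated by A (commute 32≤43, rent 2026≤2117).
C: not dominated (best rent).
D: not dominated.
E: not dominated (best commute).
F: not dominated.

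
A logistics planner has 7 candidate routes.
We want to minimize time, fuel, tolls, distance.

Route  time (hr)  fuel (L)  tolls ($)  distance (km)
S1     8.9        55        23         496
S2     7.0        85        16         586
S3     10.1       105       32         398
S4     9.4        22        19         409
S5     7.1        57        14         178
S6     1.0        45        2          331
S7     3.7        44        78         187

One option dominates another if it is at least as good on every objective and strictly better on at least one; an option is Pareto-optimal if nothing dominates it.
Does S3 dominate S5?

No

S3 vs S5: S3 is worse on time (10.1 vs 7.1), so it does not dominate S5.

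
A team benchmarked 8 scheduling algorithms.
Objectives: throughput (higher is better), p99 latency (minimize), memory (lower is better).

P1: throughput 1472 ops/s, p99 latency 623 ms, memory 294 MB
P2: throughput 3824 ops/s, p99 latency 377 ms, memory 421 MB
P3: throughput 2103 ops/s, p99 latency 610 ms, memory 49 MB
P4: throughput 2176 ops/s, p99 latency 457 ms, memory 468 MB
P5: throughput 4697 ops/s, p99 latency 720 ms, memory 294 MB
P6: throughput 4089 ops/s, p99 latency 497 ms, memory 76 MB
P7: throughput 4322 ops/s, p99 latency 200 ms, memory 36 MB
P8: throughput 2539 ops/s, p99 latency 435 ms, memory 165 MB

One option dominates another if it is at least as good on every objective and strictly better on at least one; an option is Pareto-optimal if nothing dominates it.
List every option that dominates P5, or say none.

none

P1: worse on throughput (1472 vs 4697).
P2: worse on throughput (3824 vs 4697).
P3: worse on throughput (2103 vs 4697).
P4: worse on throughput (2176 vs 4697).
P6: worse on throughput (4089 vs 4697).
P7: worse on throughput (4322 vs 4697).
P8: worse on throughput (2539 vs 4697).
No option dominates P5.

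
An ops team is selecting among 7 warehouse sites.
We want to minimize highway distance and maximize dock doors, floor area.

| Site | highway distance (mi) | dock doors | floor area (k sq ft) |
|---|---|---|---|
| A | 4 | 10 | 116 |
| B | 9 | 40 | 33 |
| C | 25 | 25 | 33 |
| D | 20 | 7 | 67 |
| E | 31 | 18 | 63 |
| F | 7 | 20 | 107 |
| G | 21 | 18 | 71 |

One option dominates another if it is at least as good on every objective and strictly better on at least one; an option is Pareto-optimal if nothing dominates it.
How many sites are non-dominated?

3

A: not dominated (best highway distance).
B: not dominated (best dock doors).
C: dominated by B (highway distance 9≤25, dock doors 40≥25, floor area 33≥33).
D: dominated by A (highway distance 4≤20, dock doors 10≥7, floor area 116≥67).
E: dominated by F (highway distance 7≤31, dock doors 20≥18, floor area 107≥63).
F: not dominated.
G: dominated by F (highway distance 7≤21, dock doors 20≥18, floor area 107≥71).
Pareto-optimal: A, B, F → 3.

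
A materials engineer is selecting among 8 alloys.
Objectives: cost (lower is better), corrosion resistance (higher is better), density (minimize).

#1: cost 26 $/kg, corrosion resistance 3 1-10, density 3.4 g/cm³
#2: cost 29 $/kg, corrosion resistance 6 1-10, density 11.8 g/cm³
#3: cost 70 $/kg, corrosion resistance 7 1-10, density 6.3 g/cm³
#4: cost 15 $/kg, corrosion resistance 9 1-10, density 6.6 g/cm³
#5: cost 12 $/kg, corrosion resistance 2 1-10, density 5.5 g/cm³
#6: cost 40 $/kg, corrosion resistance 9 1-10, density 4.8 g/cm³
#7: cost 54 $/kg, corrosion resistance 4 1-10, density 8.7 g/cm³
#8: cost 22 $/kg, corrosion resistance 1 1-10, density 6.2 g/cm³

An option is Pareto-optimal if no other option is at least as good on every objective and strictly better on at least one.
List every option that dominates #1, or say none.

none

#2: worse on cost (29 vs 26).
#3: worse on cost (70 vs 26).
#4: worse on density (6.6 vs 3.4).
#5: worse on corrosion resistance (2 vs 3).
#6: worse on cost (40 vs 26).
#7: worse on cost (54 vs 26).
#8: worse on corrosion resistance (1 vs 3).
No option dominates #1.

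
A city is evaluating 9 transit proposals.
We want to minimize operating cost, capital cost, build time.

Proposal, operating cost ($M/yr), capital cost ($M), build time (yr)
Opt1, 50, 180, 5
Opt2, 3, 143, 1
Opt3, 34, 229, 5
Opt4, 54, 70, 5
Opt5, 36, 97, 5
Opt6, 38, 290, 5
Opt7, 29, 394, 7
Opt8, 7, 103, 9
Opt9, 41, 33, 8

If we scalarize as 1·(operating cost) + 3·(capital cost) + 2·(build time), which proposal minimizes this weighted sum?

Opt9

Opt1: 1·50 + 3·180 + 2·5 = 600
Opt2: 1·3 + 3·143 + 2·1 = 434
Opt3: 1·34 + 3·229 + 2·5 = 731
Opt4: 1·54 + 3·70 + 2·5 = 274
Opt5: 1·36 + 3·97 + 2·5 = 337
Opt6: 1·38 + 3·290 + 2·5 = 918
Opt7: 1·29 + 3·394 + 2·7 = 1225
Opt8: 1·7 + 3·103 + 2·9 = 334
Opt9: 1·41 + 3·33 + 2·8 = 156
Lowest: Opt9 at 156.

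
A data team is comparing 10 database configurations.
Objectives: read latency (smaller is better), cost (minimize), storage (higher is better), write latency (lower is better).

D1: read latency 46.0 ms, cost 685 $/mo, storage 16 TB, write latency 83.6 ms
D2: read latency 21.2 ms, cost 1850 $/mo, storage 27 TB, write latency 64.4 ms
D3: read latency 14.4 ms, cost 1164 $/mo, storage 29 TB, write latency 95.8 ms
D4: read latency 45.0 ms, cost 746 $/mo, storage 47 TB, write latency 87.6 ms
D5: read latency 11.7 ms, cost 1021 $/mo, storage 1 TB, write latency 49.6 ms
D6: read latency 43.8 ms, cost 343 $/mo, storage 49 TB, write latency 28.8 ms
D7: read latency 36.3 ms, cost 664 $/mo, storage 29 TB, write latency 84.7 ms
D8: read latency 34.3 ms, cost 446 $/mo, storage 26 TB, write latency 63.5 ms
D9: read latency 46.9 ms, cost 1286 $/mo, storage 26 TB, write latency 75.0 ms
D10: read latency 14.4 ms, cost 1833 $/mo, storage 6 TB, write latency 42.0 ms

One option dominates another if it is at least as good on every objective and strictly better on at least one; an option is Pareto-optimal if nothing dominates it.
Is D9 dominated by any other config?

D6 vs D9: read latency 43.8≤46.9, cost 343≤1286, storage 49≥26, write latency 28.8≤75.0 — D6 is at least as good on every objective and strictly better on at least one, so D6 dominates D9.

Yes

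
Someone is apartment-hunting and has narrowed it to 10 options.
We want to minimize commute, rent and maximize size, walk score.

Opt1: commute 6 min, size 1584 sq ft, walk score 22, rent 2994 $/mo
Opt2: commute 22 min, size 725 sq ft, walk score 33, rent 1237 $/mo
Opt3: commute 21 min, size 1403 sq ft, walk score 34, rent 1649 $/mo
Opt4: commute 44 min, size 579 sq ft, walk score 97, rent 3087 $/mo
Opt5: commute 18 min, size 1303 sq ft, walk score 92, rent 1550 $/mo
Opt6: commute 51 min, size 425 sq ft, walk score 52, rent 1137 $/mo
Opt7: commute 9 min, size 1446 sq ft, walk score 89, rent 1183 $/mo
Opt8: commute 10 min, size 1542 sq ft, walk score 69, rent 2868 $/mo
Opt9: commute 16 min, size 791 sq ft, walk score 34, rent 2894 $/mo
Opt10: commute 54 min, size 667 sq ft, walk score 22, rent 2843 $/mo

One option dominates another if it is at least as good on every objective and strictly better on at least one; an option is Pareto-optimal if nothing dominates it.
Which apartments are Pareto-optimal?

Opt1, Opt4, Opt5, Opt6, Opt7, Opt8

Opt1: not dominated (best commute).
Opt2: dominated by Opt7 (commute 9≤22, size 1446≥725, walk score 89≥33, rent 1183≤1237).
Opt3: dominated by Opt7 (commute 9≤21, size 1446≥1403, walk score 89≥34, rent 1183≤1649).
Opt4: not dominated (best walk score).
Opt5: not dominated.
Opt6: not dominated (best rent).
Opt7: not dominated.
Opt8: not dominated.
Opt9: dominated by Opt7 (commute 9≤16, size 1446≥791, walk score 89≥34, rent 1183≤2894).
Opt10: dominated by Opt2 (commute 22≤54, size 725≥667, walk score 33≥22, rent 1237≤2843).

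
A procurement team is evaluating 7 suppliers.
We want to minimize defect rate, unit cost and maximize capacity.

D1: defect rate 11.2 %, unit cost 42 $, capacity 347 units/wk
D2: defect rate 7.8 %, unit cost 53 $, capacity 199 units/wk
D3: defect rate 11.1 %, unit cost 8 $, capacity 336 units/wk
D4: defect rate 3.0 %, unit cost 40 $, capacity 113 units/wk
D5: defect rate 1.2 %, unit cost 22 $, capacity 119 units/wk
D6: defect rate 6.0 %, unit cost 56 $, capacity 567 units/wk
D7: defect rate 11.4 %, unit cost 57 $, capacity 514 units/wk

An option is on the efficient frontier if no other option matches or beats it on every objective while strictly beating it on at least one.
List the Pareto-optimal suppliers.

D1: not dominated.
D2: not dominated.
D3: not dominated (best unit cost).
D4: dominated by D5 (defect rate 1.2≤3.0, unit cost 22≤40, capacity 119≥113).
D5: not dominated (best defect rate).
D6: not dominated (best capacity).
D7: dominated by D6 (defect rate 6.0≤11.4, unit cost 56≤57, capacity 567≥514).

D1, D2, D3, D5, D6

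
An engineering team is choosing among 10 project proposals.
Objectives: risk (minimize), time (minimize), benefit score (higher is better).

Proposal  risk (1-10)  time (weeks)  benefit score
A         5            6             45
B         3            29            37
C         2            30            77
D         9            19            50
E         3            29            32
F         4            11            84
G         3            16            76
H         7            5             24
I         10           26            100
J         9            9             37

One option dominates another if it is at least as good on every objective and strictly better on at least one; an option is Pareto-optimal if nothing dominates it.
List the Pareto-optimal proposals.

A: not dominated.
B: dominated by G (risk 3≤3, time 16≤29, benefit score 76≥37).
C: not dominated (best risk).
D: dominated by F (risk 4≤9, time 11≤19, benefit score 84≥50).
E: dominated by B (risk 3≤3, time 29≤29, benefit score 37≥32).
F: not dominated.
G: not dominated.
H: not dominated (best time).
I: not dominated (best benefit score).
J: dominated by A (risk 5≤9, time 6≤9, benefit score 45≥37).

A, C, F, G, H, I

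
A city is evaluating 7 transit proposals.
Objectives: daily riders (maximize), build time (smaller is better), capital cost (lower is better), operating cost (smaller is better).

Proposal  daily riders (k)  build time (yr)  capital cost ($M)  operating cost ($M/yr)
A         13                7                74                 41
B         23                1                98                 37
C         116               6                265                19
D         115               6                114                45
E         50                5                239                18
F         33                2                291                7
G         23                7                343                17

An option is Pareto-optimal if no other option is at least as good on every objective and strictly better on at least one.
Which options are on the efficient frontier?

A: not dominated (best capital cost).
B: not dominated (best build time).
C: not dominated (best daily riders).
D: not dominated.
E: not dominated.
F: not dominated (best operating cost).
G: dominated by F (daily riders 33≥23, build time 2≤7, capital cost 291≤343, operating cost 7≤17).

A, B, C, D, E, F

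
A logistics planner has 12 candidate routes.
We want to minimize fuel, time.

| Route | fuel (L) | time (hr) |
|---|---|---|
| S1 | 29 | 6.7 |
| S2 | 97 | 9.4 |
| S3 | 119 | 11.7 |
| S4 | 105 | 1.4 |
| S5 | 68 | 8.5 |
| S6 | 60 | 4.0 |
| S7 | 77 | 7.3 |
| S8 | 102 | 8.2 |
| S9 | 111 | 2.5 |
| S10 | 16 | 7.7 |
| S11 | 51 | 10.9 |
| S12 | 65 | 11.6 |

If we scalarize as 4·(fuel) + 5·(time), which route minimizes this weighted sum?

S1: 4·29 + 5·6.7 = 149.5
S2: 4·97 + 5·9.4 = 435.0
S3: 4·119 + 5·11.7 = 534.5
S4: 4·105 + 5·1.4 = 427.0
S5: 4·68 + 5·8.5 = 314.5
S6: 4·60 + 5·4.0 = 260.0
S7: 4·77 + 5·7.3 = 344.5
S8: 4·102 + 5·8.2 = 449.0
S9: 4·111 + 5·2.5 = 456.5
S10: 4·16 + 5·7.7 = 102.5
S11: 4·51 + 5·10.9 = 258.5
S12: 4·65 + 5·11.6 = 318.0
Lowest: S10 at 102.5.

S10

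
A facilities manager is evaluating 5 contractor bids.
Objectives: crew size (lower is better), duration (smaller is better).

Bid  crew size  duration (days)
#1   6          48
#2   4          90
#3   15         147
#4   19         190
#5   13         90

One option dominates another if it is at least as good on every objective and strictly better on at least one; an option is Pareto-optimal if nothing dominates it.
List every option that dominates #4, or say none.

#1: crew size 6≤19, duration 48≤190 — dominates #4.
#2: crew size 4≤19, duration 90≤190 — dominates #4.
#3: crew size 15≤19, duration 147≤190 — dominates #4.
#5: crew size 13≤19, duration 90≤190 — dominates #4.

#1, #2, #3, #5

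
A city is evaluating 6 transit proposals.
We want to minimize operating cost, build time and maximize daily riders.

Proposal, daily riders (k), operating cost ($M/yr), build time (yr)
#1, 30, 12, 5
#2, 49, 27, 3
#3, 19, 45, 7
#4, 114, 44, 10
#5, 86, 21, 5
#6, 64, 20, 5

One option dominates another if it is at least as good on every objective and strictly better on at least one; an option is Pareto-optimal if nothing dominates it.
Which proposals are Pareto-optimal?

#1, #2, #4, #5, #6

#1: not dominated (best operating cost).
#2: not dominated (best build time).
#3: dominated by #1 (daily riders 30≥19, operating cost 12≤45, build time 5≤7).
#4: not dominated (best daily riders).
#5: not dominated.
#6: not dominated.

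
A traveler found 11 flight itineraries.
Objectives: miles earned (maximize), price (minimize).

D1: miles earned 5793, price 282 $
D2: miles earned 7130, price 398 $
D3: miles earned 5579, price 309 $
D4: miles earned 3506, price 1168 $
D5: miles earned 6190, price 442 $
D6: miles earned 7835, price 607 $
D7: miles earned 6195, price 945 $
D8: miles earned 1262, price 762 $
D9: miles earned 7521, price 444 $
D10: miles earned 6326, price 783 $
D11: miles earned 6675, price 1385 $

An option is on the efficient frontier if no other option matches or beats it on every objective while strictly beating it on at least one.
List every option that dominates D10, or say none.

D2, D6, D9

D2: miles earned 7130≥6326, price 398≤783 — dominates D10.
D6: miles earned 7835≥6326, price 607≤783 — dominates D10.
D9: miles earned 7521≥6326, price 444≤783 — dominates D10.
Others (D1, D3, D4, D5, D7, D8, D11) are each worse than D10 on at least one objective.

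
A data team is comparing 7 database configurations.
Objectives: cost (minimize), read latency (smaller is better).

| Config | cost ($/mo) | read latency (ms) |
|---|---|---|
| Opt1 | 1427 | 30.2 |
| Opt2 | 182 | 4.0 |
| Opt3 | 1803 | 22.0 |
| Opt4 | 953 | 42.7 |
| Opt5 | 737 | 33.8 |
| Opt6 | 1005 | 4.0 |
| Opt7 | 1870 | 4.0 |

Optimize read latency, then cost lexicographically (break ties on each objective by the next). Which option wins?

First minimize read latency: best is 4.0, kept {Opt2, Opt6, Opt7}.
Then minimize cost: best is 182, kept {Opt2}.

Opt2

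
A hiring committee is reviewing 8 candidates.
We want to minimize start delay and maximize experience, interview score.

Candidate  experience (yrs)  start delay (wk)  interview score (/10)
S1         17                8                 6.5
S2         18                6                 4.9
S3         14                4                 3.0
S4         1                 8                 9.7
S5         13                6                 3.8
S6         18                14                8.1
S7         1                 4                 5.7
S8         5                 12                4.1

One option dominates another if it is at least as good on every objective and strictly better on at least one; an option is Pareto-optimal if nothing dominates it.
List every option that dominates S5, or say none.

S2

S2: experience 18≥13, start delay 6≤6, interview score 4.9≥3.8 — dominates S5.
Others (S1, S3, S4, S6, S7, S8) are each worse than S5 on at least one objective.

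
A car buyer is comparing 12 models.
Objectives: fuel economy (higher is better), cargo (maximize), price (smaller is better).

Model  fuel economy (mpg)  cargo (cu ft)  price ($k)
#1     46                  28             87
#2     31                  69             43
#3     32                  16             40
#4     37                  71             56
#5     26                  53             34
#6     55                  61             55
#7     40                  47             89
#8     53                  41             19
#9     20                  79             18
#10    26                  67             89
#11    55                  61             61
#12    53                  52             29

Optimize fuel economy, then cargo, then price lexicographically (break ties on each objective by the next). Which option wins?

First maximize fuel economy: best is 55, kept {#6, #11}.
Then maximize cargo: best is 61, kept {#6, #11}.
Then minimize price: best is 55, kept {#6}.

#6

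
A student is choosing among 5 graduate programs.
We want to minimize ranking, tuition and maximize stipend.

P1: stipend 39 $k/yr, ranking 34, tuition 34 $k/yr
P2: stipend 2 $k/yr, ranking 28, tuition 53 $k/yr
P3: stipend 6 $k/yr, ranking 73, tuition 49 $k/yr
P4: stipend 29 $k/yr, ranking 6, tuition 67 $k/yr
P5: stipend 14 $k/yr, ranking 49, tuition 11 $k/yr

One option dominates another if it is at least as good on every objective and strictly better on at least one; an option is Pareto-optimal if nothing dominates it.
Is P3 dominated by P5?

P5 vs P3: stipend 14≥6, ranking 49≤73, tuition 11≤49 — P5 is at least as good on every objective with at least one strict improvement.

Yes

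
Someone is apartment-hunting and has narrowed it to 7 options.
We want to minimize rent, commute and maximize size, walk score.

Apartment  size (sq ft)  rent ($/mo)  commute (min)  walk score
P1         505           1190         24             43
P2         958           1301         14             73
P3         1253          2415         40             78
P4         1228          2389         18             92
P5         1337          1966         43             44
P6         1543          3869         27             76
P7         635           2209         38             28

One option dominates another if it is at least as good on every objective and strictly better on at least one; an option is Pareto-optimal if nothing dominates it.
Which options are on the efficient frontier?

P1: not dominated (best rent).
P2: not dominated (best commute).
P3: not dominated.
P4: not dominated (best walk score).
P5: not dominated.
P6: not dominated (best size).
P7: dominated by P2 (size 958≥635, rent 1301≤2209, commute 14≤38, walk score 73≥28).

P1, P2, P3, P4, P5, P6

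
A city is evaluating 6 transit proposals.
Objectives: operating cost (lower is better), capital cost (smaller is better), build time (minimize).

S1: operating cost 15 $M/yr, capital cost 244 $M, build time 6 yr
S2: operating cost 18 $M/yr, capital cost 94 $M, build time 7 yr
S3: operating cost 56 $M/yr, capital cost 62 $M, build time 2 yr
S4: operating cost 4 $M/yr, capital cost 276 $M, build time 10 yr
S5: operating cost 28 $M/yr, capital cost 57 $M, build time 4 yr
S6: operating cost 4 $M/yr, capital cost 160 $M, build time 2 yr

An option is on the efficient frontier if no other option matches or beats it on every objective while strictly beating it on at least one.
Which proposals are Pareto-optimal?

S1: dominated by S6 (operating cost 4≤15, capital cost 160≤244, build time 2≤6).
S2: not dominated.
S3: not dominated.
S4: dominated by S6 (operating cost 4≤4, capital cost 160≤276, build time 2≤10).
S5: not dominated (best capital cost).
S6: not dominated.

S2, S3, S5, S6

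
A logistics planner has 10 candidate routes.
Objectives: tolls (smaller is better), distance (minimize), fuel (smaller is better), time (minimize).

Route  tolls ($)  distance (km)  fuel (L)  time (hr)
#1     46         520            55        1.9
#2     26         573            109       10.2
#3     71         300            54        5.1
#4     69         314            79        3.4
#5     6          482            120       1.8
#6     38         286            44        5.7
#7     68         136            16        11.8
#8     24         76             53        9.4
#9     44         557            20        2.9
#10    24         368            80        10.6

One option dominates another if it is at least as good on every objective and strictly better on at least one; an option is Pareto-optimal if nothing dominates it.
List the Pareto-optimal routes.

#1, #3, #4, #5, #6, #7, #8, #9

#1: not dominated.
#2: dominated by #8 (tolls 24≤26, distance 76≤573, fuel 53≤109, time 9.4≤10.2).
#3: not dominated.
#4: not dominated.
#5: not dominated (best tolls).
#6: not dominated.
#7: not dominated (best fuel).
#8: not dominated (best distance).
#9: not dominated.
#10: dominated by #8 (tolls 24≤24, distance 76≤368, fuel 53≤80, time 9.4≤10.6).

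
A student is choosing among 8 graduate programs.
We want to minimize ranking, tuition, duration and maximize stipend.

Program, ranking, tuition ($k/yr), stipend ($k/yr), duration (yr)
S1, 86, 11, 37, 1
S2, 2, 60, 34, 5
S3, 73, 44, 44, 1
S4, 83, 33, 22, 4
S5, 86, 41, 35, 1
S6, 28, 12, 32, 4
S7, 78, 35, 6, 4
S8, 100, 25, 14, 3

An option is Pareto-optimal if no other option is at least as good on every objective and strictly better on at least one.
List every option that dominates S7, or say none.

S6

S6: ranking 28≤78, tuition 12≤35, stipend 32≥6, duration 4≤4 — dominates S7.
Others (S1, S2, S3, S4, S5, S8) are each worse than S7 on at least one objective.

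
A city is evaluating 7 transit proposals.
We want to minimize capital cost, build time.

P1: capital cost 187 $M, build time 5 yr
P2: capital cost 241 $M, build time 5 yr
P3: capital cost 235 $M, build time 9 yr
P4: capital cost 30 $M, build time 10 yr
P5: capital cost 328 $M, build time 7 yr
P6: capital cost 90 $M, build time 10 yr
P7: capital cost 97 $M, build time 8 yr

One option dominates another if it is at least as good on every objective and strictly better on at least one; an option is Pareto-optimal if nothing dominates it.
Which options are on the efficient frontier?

P1: not dominated.
P2: dominated by P1 (capital cost 187≤241, build time 5≤5).
P3: dominated by P1 (capital cost 187≤235, build time 5≤9).
P4: not dominated (best capital cost).
P5: dominated by P1 (capital cost 187≤328, build time 5≤7).
P6: dominated by P4 (capital cost 30≤90, build time 10≤10).
P7: not dominated.

P1, P4, P7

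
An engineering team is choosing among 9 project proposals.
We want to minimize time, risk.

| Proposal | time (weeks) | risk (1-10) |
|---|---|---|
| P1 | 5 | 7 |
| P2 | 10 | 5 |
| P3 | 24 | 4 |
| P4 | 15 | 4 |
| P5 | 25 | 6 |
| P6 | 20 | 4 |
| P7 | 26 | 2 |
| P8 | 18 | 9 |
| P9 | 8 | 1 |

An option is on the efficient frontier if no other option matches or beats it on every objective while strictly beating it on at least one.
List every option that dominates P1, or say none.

P2: worse on time (10 vs 5).
P3: worse on time (24 vs 5).
P4: worse on time (15 vs 5).
P5: worse on time (25 vs 5).
P6: worse on time (20 vs 5).
P7: worse on time (26 vs 5).
P8: worse on time (18 vs 5).
P9: worse on time (8 vs 5).
No option dominates P1.

none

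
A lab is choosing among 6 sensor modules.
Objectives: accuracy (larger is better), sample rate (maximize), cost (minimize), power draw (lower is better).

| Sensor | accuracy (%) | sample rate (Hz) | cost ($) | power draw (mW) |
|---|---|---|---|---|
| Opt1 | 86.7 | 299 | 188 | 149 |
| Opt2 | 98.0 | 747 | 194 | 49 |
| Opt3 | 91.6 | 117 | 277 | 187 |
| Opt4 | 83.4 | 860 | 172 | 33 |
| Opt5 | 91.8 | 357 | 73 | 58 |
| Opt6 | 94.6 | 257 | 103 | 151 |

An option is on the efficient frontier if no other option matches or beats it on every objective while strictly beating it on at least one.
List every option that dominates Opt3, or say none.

Opt2: accuracy 98.0≥91.6, sample rate 747≥117, cost 194≤277, power draw 49≤187 — dominates Opt3.
Opt5: accuracy 91.8≥91.6, sample rate 357≥117, cost 73≤277, power draw 58≤187 — dominates Opt3.
Opt6: accuracy 94.6≥91.6, sample rate 257≥117, cost 103≤277, power draw 151≤187 — dominates Opt3.
Others (Opt1, Opt4) are each worse than Opt3 on at least one objective.

Opt2, Opt5, Opt6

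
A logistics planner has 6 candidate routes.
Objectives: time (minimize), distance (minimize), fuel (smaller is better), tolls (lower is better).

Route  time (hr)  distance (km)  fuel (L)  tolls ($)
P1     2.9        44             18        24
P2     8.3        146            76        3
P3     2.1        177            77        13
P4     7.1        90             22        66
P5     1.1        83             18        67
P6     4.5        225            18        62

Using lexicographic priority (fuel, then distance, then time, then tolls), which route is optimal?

First minimize fuel: best is 18, kept {P1, P5, P6}.
Then minimize distance: best is 44, kept {P1}.

P1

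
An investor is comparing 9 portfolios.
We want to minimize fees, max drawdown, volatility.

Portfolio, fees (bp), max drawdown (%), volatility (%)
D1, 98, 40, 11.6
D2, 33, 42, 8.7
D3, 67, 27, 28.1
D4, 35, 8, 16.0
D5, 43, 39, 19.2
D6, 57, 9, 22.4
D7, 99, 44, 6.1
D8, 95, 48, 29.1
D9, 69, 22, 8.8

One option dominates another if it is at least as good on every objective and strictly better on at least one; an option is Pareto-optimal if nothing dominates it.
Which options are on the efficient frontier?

D1: dominated by D9 (fees 69≤98, max drawdown 22≤40, volatility 8.8≤11.6).
D2: not dominated (best fees).
D3: dominated by D4 (fees 35≤67, max drawdown 8≤27, volatility 16.0≤28.1).
D4: not dominated (best max drawdown).
D5: dominated by D4 (fees 35≤43, max drawdown 8≤39, volatility 16.0≤19.2).
D6: dominated by D4 (fees 35≤57, max drawdown 8≤9, volatility 16.0≤22.4).
D7: not dominated (best volatility).
D8: dominated by D2 (fees 33≤95, max drawdown 42≤48, volatility 8.7≤29.1).
D9: not dominated.

D2, D4, D7, D9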